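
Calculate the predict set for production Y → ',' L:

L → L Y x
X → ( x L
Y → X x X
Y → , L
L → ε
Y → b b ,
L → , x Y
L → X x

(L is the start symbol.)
{ ',' }

PREDICT(Y → ',' L) = (FIRST(RHS) \ {ε}) ∪ (FOLLOW(Y) if ε ∈ FIRST(RHS), i.e. RHS ⇒* ε)
FIRST(',' L) = { ',' }
ε ∉ FIRST(',' L), so FOLLOW(Y) is not added.
PREDICT(Y → ',' L) = { ',' }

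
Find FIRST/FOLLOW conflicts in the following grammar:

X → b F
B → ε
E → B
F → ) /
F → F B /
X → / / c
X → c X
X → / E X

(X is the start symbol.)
Nullable non-terminals: B, E.
B has a nullable alternative but only one production, so nothing to check.
E has a nullable alternative but only one production, so nothing to check.

F, X have no nullable alternative, so no FIRST/FOLLOW check is needed there.

No FIRST/FOLLOW conflicts found.

Answer: No FIRST/FOLLOW conflicts.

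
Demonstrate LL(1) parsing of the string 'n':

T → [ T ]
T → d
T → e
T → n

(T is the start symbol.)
LL(1) parsing maintains a stack (initially the start symbol over $) and the input. At each step: if the stack top is a terminal, match it against the current input token; if it is a non-terminal N, replace it with the RHS of M[N, lookahead] (the unique production whose predict set contains the lookahead).

Stack is shown with the top on the left.

Stack  Input  Action
--------------------
T $    n $    output T → n
n $    n $    match 'n'
$      $      accept

The string is accepted.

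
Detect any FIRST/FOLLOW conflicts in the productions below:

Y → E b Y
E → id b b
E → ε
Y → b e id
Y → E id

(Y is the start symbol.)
Yes. E → id b b with FOLLOW(E) on { 'id' }

A FIRST/FOLLOW conflict occurs when a non-terminal N has a nullable alternative N → β (β ⇒* ε) and another alternative N → α with FIRST(α) ∩ FOLLOW(N) ≠ ∅: on such a lookahead the parser cannot decide between expanding α and letting N vanish via β.

Nullable non-terminals: E.

E: nullable alternative(s) E → ε; FOLLOW(E) = { 'b', 'id' }
  E → id b b: FIRST \ {ε} = { 'id' } — overlaps FOLLOW(E) on { 'id' }: CONFLICT
  E → ε: FIRST \ {ε} = { } — this is the only nullable alternative, skip

Y has no nullable alternative, so no FIRST/FOLLOW check is needed there.

So the grammar has 1 FIRST/FOLLOW conflict (marked CONFLICT above).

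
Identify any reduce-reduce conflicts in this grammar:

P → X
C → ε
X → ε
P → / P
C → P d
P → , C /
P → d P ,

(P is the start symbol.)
A reduce-reduce conflict occurs when an LR(0) state has two complete items [A → α .] and [B → β .] — both call for a reduction, and with no lookahead the parser cannot choose between them.

Augment with P' → P and build the canonical LR(0) collection (I0 = CLOSURE({[P' → . P]}), then GOTO on every symbol after a dot until no new states appear). It has 13 states:
  I0: { [P → . , C /], [P → . / P], [P → . X], [P → . d P ,], [P' → . P], [X → .] }  — shift, reduce
  I1: { [C → . P d], [C → .], [P → , . C /], [P → . , C /], [P → . / P], [P → . X], [P → . d P ,], [X → .] }  — shift, 2 reduces
  I2: { [P → . , C /], [P → . / P], [P → . X], [P → . d P ,], [P → / . P], [X → .] }  — shift, reduce
  I3: { [P' → P .] }  — accept
  I4: { [P → X .] }  — reduce
  I5: { [P → . , C /], [P → . / P], [P → . X], [P → . d P ,], [P → d . P ,], [X → .] }  — shift, reduce
  I6: { [P → d P . ,] }  — shift
  I7: { [P → d P , .] }  — reduce
  I8: { [P → / P .] }  — reduce
  I9: { [P → , C . /] }  — shift
  I10: { [C → P . d] }  — shift
  I11: { [C → P d .] }  — reduce
  I12: { [P → , C / .] }  — reduce

I1 contains complete items [C → .], [X → .] — reduce-reduce conflict.

Answer: Yes — I1: [C → .] vs [X → .]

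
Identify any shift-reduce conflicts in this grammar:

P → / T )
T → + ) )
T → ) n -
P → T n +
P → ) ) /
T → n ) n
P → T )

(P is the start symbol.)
No shift-reduce conflicts

Augment with P' → P and build the canonical LR(0) collection (I0 = CLOSURE({[P' → . P]}), then GOTO on every symbol after a dot until no new states appear). It has 21 states:
  I0: { [P → . ) ) /], [P → . / T )], [P → . T )], [P → . T n +], [P' → . P], [T → . ) n -], [T → . + ) )], [T → . n ) n] }  — shift
  I1: { [P → ) . ) /], [T → ) . n -] }  — shift
  I2: { [T → + . ) )] }  — shift
  I3: { [P → / . T )], [T → . ) n -], [T → . + ) )], [T → . n ) n] }  — shift
  I4: { [P' → P .] }  — accept
  I5: { [P → T . )], [P → T . n +] }  — shift
  I6: { [T → n . ) n] }  — shift
  I7: { [T → n ) . n] }  — shift
  I8: { [T → n ) n .] }  — reduce
  I9: { [P → T ) .] }  — reduce
  I10: { [P → T n . +] }  — shift
  I11: { [P → T n + .] }  — reduce
  I12: { [T → ) . n -] }  — shift
  I13: { [P → / T . )] }  — shift
  I14: { [P → / T ) .] }  — reduce
  I15: { [T → ) n . -] }  — shift
  I16: { [T → ) n - .] }  — reduce
  I17: { [T → + ) . )] }  — shift
  I18: { [T → + ) ) .] }  — reduce
  I19: { [P → ) ) . /] }  — shift
  I20: { [P → ) ) / .] }  — reduce

No state contains both a complete item and a shift item.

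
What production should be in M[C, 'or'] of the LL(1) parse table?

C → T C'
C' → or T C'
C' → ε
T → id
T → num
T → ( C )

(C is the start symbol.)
To find M[C, 'or'], we find productions for C where 'or' is in the predict set (PREDICT(N → α) = (FIRST(α) \ {ε}) ∪ (FOLLOW(N) if α ⇒* ε)).

Relevant sets:
  FIRST(T) = { '(', 'id', 'num' }

C → T C': PREDICT = { '(', 'id', 'num' }

M[C, 'or'] is empty (no production applies)

Answer: Empty (error entry)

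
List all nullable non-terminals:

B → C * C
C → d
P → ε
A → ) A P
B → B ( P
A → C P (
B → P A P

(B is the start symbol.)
A non-terminal is nullable if it can derive ε (the empty string): either it has an ε-production, or it has a production whose right-hand side consists entirely of nullable non-terminals.

ε-productions: P → ε
So P is immediately nullable.
No further non-terminal can be added: every production for the remaining non-terminals contains a terminal or a non-nullable non-terminal.
Nullable = { 'P' }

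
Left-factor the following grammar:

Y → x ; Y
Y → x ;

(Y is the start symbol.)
Y → x ; Y'
Y' → Y
Y' → ε

Left-factoring transforms A → αβ₁ | αβ₂ into A → αA' and A' → β₁ | β₂
(α is the longest common prefix among the alternatives). Repeat until
no nonterminal has two alternatives with a common prefix.

Round 1: Y has alternatives sharing prefix 'x ;'. Introduce Y': Y → x ; Y'
  Add: Y' → Y
  Add: Y' → ε

No remaining common prefixes — done.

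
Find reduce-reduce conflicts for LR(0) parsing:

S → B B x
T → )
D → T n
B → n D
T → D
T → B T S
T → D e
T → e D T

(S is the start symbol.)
Yes — I6: [B → n D .] vs [T → D .]

A reduce-reduce conflict occurs when an LR(0) state has two complete items [A → α .] and [B → β .] — both call for a reduction, and with no lookahead the parser cannot choose between them.

Augment with S' → S and build the canonical LR(0) collection (I0 = CLOSURE({[S' → . S]}), then GOTO on every symbol after a dot until no new states appear). It has 20 states:
  I0: { [B → . n D], [S → . B B x], [S' → . S] }  — shift
  I1: { [B → . n D], [S → B . B x] }  — shift
  I2: { [S' → S .] }  — accept
  I3: { [B → . n D], [B → n . D], [D → . T n], [T → . )], [T → . B T S], [T → . D e], [T → . D], [T → . e D T] }  — shift
  I4: { [T → ) .] }  — reduce
  I5: { [B → . n D], [D → . T n], [T → . )], [T → . B T S], [T → . D e], [T → . D], [T → . e D T], [T → B . T S] }  — shift
  I6: { [B → n D .], [T → D . e], [T → D .] }  — shift, 2 reduces
  I7: { [D → T . n] }  — shift
  I8: { [B → . n D], [D → . T n], [T → . )], [T → . B T S], [T → . D e], [T → . D], [T → . e D T], [T → e . D T] }  — shift
  I9: { [B → . n D], [D → . T n], [T → . )], [T → . B T S], [T → . D e], [T → . D], [T → . e D T], [T → D . e], [T → D .], [T → e D . T] }  — shift, reduce
  I10: { [T → D . e], [T → D .] }  — shift, reduce
  I11: { [D → T . n], [T → e D T .] }  — shift, reduce
  I12: { [B → . n D], [D → . T n], [T → . )], [T → . B T S], [T → . D e], [T → . D], [T → . e D T], [T → D e .], [T → e . D T] }  — shift, reduce
  I13: { [D → T n .] }  — reduce
  I14: { [T → D e .] }  — reduce
  I15: { [B → . n D], [D → T . n], [S → . B B x], [T → B T . S] }  — shift
  I16: { [T → B T S .] }  — reduce
  I17: { [B → . n D], [B → n . D], [D → . T n], [D → T n .], [T → . )], [T → . B T S], [T → . D e], [T → . D], [T → . e D T] }  — shift, reduce
  I18: { [S → B B . x] }  — shift
  I19: { [S → B B x .] }  — reduce

I6 contains complete items [B → n D .], [T → D .] — reduce-reduce conflict.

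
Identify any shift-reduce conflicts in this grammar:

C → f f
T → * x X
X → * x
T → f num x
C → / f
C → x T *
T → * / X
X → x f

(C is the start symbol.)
No shift-reduce conflicts

A shift-reduce conflict occurs when an LR(0) state has both:
  - a complete (reduce) item [A → α .] (dot at the end), and
  - a shift item [B → β . c γ] (dot before a terminal).

Augment with C' → C and build the canonical LR(0) collection (I0 = CLOSURE({[C' → . C]}), then GOTO on every symbol after a dot until no new states appear). It has 21 states:
  I0: { [C → . / f], [C → . f f], [C → . x T *], [C' → . C] }  — shift
  I1: { [C → / . f] }  — shift
  I2: { [C' → C .] }  — accept
  I3: { [C → f . f] }  — shift
  I4: { [C → x . T *], [T → . * / X], [T → . * x X], [T → . f num x] }  — shift
  I5: { [T → * . / X], [T → * . x X] }  — shift
  I6: { [C → x T . *] }  — shift
  I7: { [T → f . num x] }  — shift
  I8: { [T → f num . x] }  — shift
  I9: { [T → f num x .] }  — reduce
  I10: { [C → x T * .] }  — reduce
  I11: { [T → * / . X], [X → . * x], [X → . x f] }  — shift
  I12: { [T → * x . X], [X → . * x], [X → . x f] }  — shift
  I13: { [X → * . x] }  — shift
  I14: { [T → * x X .] }  — reduce
  I15: { [X → x . f] }  — shift
  I16: { [X → x f .] }  — reduce
  I17: { [X → * x .] }  — reduce
  I18: { [T → * / X .] }  — reduce
  I19: { [C → f f .] }  — reduce
  I20: { [C → / f .] }  — reduce

No state contains both a complete item and a shift item.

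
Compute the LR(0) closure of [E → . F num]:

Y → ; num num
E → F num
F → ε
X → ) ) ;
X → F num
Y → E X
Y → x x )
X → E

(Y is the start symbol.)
Start with: [E → . F num]
  [E → . F num] has the dot before F: add [F → .]
No further items can be added.

CLOSURE = { [E → . F num], [F → .] }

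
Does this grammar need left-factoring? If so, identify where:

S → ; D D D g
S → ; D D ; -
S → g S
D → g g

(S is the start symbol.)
Left-factoring is needed when two productions for the same non-terminal
share a common prefix on the right-hand side.

Productions for S:
  S → ; D D D g
  S → ; D D ; -
  S → g S

Found common prefix '; D D' in productions for S

Answer: Yes, S has productions with common prefix '; D D'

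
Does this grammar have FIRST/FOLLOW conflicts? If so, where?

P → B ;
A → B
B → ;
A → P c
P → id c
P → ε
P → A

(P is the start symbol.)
A FIRST/FOLLOW conflict occurs when a non-terminal N has a nullable alternative N → β (β ⇒* ε) and another alternative N → α with FIRST(α) ∩ FOLLOW(N) ≠ ∅: on such a lookahead the parser cannot decide between expanding α and letting N vanish via β.

Nullable non-terminals: P.
FIRST sets used below: FIRST(B) = { ';' }, FIRST(A) = { ';', 'c', 'id' }

P: nullable alternative(s) P → ε; FOLLOW(P) = { $, 'c' }
  P → B ;: FIRST \ {ε} = { ';' } — disjoint from FOLLOW(P)
  P → id c: FIRST \ {ε} = { 'id' } — disjoint from FOLLOW(P)
  P → ε: FIRST \ {ε} = { } — this is the only nullable alternative, skip
  P → A: FIRST \ {ε} = { ';', 'c', 'id' } — overlaps FOLLOW(P) on { 'c' }: CONFLICT

A, B have no nullable alternative, so no FIRST/FOLLOW check is needed there.

So the grammar has 1 FIRST/FOLLOW conflict (marked CONFLICT above).

Answer: Yes. P → A with FOLLOW(P) on { 'c' }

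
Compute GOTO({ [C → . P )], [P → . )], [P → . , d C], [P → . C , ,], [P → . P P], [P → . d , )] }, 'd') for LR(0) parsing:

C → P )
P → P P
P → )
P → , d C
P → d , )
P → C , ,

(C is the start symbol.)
{ [P → d . , )] }

GOTO(I, 'd') = CLOSURE({ [A → αX.β] : [A → α.Xβ] ∈ I, X = 'd' })

Items with dot before 'd', with the dot advanced:
  [P → . d , )] → [P → d . , )]
Closure adds nothing (no advanced item has the dot before a non-terminal).

GOTO = { [P → d . , )] }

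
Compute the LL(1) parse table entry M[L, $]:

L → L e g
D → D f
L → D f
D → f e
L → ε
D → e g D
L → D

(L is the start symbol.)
L → ε

To find M[L, $], we find productions for L where $ is in the predict set (PREDICT(N → α) = (FIRST(α) \ {ε}) ∪ (FOLLOW(N) if α ⇒* ε)).

Relevant sets:
  FIRST(L) = { 'e', 'f', ε }
  FIRST(D) = { 'e', 'f' }
  FOLLOW(L) = { $, 'e' }

L → L e g: PREDICT = { 'e', 'f' }
L → D f: PREDICT = { 'e', 'f' }
L → ε: PREDICT = { $, 'e' }
  $ is in predict set, so this production goes in M[L, $]
L → D: PREDICT = { 'e', 'f' }

M[L, $] = L → ε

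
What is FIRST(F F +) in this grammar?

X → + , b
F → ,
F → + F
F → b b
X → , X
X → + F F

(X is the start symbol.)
FIRST sets of the non-terminals involved (from the grammar, by fixed-point iteration):
  FIRST(F) = { '+', ',', 'b' }

To compute FIRST(F F +), process the symbols left to right:
Symbol F is a non-terminal. Add FIRST(F) \ {ε} = { '+', ',', 'b' }
F is not nullable (ε ∉ FIRST(F)), so stop here.
FIRST(F F +) = { '+', ',', 'b' }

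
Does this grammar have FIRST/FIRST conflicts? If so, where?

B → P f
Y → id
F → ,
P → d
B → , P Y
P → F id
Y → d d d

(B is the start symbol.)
FIRST sets of the non-terminals at (or reachable through a nullable prefix from) the front of some alternative:
  FIRST(P) = { ',', 'd' }
  FIRST(F) = { ',' }

Productions for B:
  B → P f: FIRST = { ',', 'd' }
  B → , P Y: FIRST = { ',' }
Productions for Y:
  Y → id: FIRST = { 'id' }
  Y → d d d: FIRST = { 'd' }
Productions for P:
  P → d: FIRST = { 'd' }
  P → F id: FIRST = { ',' }
F has only one production, so no FIRST/FIRST conflict is possible there.

Conflict for B: B → P f and B → , P Y
  Overlap: { ',' }

Answer: Yes. B → P f / B → ',' P Y on { ',' }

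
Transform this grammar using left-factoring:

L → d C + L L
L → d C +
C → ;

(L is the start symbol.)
Left-factoring transforms A → αβ₁ | αβ₂ into A → αA' and A' → β₁ | β₂
(α is the longest common prefix among the alternatives). Repeat until
no nonterminal has two alternatives with a common prefix.

Round 1: L has alternatives sharing prefix 'd C +'. Introduce L': L → d C + L'
  Add: L' → L L
  Add: L' → ε

No remaining common prefixes — done.

Resulting grammar:
L → d C + L'
L' → L L
L' → ε
C → ;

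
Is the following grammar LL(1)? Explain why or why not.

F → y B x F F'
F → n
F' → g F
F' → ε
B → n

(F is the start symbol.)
Relevant sets:
  FOLLOW(F') = { $, 'g' }

For F:
  PREDICT(F → y B x F F') = { 'y' }
  PREDICT(F → n) = { 'n' }
For F':
  PREDICT(F' → g F) = { 'g' }
  PREDICT(F' → ε) = { $, 'g' }
B has a single production, so nothing to check there.

Conflict found: Predict set conflict for F': { 'g' }
The grammar is NOT LL(1).

Answer: No. Predict set conflict for F': { 'g' }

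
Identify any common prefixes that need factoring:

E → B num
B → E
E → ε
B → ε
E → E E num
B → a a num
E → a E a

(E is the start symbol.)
No, left-factoring is not needed

Left-factoring is needed when two productions for the same non-terminal
share a common prefix on the right-hand side.

Productions for E:
  E → B num
  E → ε
  E → E E num
  E → a E a
Productions for B:
  B → E
  B → ε
  B → a a num

No common prefixes found.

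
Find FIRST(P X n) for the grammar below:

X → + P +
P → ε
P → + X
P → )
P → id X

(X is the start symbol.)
FIRST sets of the non-terminals involved (from the grammar, by fixed-point iteration):
  FIRST(P) = { ')', '+', 'id', ε }
  FIRST(X) = { '+' }

To compute FIRST(P X n), process the symbols left to right:
Symbol P is a non-terminal. Add FIRST(P) \ {ε} = { ')', '+', 'id' }
P is nullable (ε ∈ FIRST(P)), continue to the next symbol.
Symbol X is a non-terminal. Add FIRST(X) \ {ε} = { '+' }
X is not nullable (ε ∉ FIRST(X)), so stop here.
FIRST(P X n) = { ')', '+', 'id' }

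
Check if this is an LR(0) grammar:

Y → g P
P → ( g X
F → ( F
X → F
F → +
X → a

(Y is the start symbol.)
Yes, the grammar is LR(0)

A grammar is LR(0) if no state in the canonical LR(0) collection has:
  - both a shift item (dot before a terminal) and a complete item (shift-reduce conflict), or
  - two or more complete items (reduce-reduce conflict; the accept item [Y' → Y .] counts as a complete item here).

Augment with Y' → Y and build the canonical LR(0) collection (I0 = CLOSURE({[Y' → . Y]}), then GOTO on every symbol after a dot until no new states appear). It has 12 states:
  I0: { [Y → . g P], [Y' → . Y] }  — shift
  I1: { [Y' → Y .] }  — accept
  I2: { [P → . ( g X], [Y → g . P] }  — shift
  I3: { [P → ( . g X] }  — shift
  I4: { [Y → g P .] }  — reduce
  I5: { [F → . ( F], [F → . +], [P → ( g . X], [X → . F], [X → . a] }  — shift
  I6: { [F → ( . F], [F → . ( F], [F → . +] }  — shift
  I7: { [F → + .] }  — reduce
  I8: { [X → F .] }  — reduce
  I9: { [P → ( g X .] }  — reduce
  I10: { [X → a .] }  — reduce
  I11: { [F → ( F .] }  — reduce

Every state is either a pure shift/goto state or contains exactly one complete item and nothing to shift — no conflicts. The grammar is LR(0).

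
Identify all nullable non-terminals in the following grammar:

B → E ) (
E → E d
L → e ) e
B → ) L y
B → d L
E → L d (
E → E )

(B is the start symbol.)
None

A non-terminal is nullable if it can derive ε (the empty string): either it has an ε-production, or it has a production whose right-hand side consists entirely of nullable non-terminals.

There are no ε-productions, so no non-terminal can derive ε.
No non-terminals are nullable.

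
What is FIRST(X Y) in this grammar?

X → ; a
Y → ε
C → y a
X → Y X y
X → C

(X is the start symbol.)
{ ';', 'y' }

FIRST sets of the non-terminals involved (from the grammar, by fixed-point iteration):
  FIRST(X) = { ';', 'y' }

To compute FIRST(X Y), process the symbols left to right:
Symbol X is a non-terminal. Add FIRST(X) \ {ε} = { ';', 'y' }
X is not nullable (ε ∉ FIRST(X)), so stop here.
FIRST(X Y) = { ';', 'y' }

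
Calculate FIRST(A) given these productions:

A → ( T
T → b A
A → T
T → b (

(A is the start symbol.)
{ '(', 'b' }

To compute FIRST(A), examine every production with A on the left-hand side, reading each right-hand side left to right until a non-nullable symbol is reached.

FIRST sets of the other non-terminals involved (by the same procedure, iterated to a fixed point):
  FIRST(T) = { 'b' }

From A → ( T:
  - '(' is a terminal: add '(' and stop
From A → T:
  - T is a non-terminal: add FIRST(T) \ {ε} = { 'b' }
    T is not nullable, so stop

Collecting: FIRST(A) = { '(', 'b' }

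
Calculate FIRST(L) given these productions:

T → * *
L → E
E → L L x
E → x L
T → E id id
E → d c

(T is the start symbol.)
{ 'd', 'x' }

To compute FIRST(L), examine every production with L on the left-hand side, reading each right-hand side left to right until a non-nullable symbol is reached.

FIRST sets of the other non-terminals involved (by the same procedure, iterated to a fixed point):
  FIRST(E) = { 'd', 'x' }

From L → E:
  - E is a non-terminal: add FIRST(E) \ {ε} = { 'd', 'x' }
    E is not nullable, so stop

Collecting: FIRST(L) = { 'd', 'x' }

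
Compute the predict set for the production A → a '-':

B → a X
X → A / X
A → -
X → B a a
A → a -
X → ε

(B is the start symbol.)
PREDICT(A → a '-') = (FIRST(RHS) \ {ε}) ∪ (FOLLOW(A) if ε ∈ FIRST(RHS), i.e. RHS ⇒* ε)
FIRST(a '-') = { 'a' }
ε ∉ FIRST(a '-'), so FOLLOW(A) is not added.
PREDICT(A → a '-') = { 'a' }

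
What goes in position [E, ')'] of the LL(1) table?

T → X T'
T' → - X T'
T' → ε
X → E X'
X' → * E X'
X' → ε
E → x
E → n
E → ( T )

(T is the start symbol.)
To find M[E, ')'], we find productions for E where ')' is in the predict set (PREDICT(N → α) = (FIRST(α) \ {ε}) ∪ (FOLLOW(N) if α ⇒* ε)).

E → x: PREDICT = { 'x' }
E → n: PREDICT = { 'n' }
E → ( T ): PREDICT = { '(' }

M[E, ')'] is empty (no production applies)

Answer: Empty (error entry)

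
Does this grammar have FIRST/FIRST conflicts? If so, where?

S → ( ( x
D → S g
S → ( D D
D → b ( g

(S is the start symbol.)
A FIRST/FIRST conflict occurs when two productions N → α and N → β for the same non-terminal have FIRST(α) ∩ FIRST(β) ≠ ∅ (with ε ∈ FIRST of a nullable right-hand side, so two nullable alternatives also conflict).

FIRST sets of the non-terminals at (or reachable through a nullable prefix from) the front of some alternative:
  FIRST(S) = { '(' }

Productions for S:
  S → ( ( x: FIRST = { '(' }
  S → ( D D: FIRST = { '(' }
Productions for D:
  D → S g: FIRST = { '(' }
  D → b ( g: FIRST = { 'b' }

Conflict for S: S → ( ( x and S → ( D D
  Overlap: { '(' }

Answer: Yes. S → '(' '(' x / S → '(' D D on { '(' }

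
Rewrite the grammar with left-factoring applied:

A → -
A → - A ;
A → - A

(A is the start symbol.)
Left-factoring transforms A → αβ₁ | αβ₂ into A → αA' and A' → β₁ | β₂
(α is the longest common prefix among the alternatives). Repeat until
no nonterminal has two alternatives with a common prefix.

Round 1: A has alternatives sharing prefix '-'. Introduce A': A → - A'
  Add: A' → ε
  Add: A' → A ;
  Add: A' → A

Round 2: A' has alternatives sharing prefix 'A'. Introduce A'': A' → A A''
  Add: A'' → ;
  Add: A'' → ε

No remaining common prefixes — done.

Resulting grammar:
A → - A'
A' → ε
A' → A A''
A'' → ;
A'' → ε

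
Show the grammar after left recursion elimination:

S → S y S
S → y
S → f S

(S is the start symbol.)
S → y S'
S → f S S'
S' → y S S'
S' → ε

S is directly left-recursive. The standard transformation for
  A → A α₁ | ... | A α_m | β₁ | ... | β_n
is
  A  → β₁ A' | ... | β_n A'
  A' → α₁ A' | ... | α_m A' | ε

S → y becomes S → y S'
S → f S becomes S → f S S'
S → S y S becomes S' → y S S'
Add S' → ε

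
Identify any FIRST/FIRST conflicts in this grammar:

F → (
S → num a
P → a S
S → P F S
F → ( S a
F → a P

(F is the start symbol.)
Yes. F → '(' / F → '(' S a on { '(' }

A FIRST/FIRST conflict occurs when two productions N → α and N → β for the same non-terminal have FIRST(α) ∩ FIRST(β) ≠ ∅ (with ε ∈ FIRST of a nullable right-hand side, so two nullable alternatives also conflict).

FIRST sets of the non-terminals at (or reachable through a nullable prefix from) the front of some alternative:
  FIRST(P) = { 'a' }

Productions for F:
  F → (: FIRST = { '(' }
  F → ( S a: FIRST = { '(' }
  F → a P: FIRST = { 'a' }
Productions for S:
  S → num a: FIRST = { 'num' }
  S → P F S: FIRST = { 'a' }
P has only one production, so no FIRST/FIRST conflict is possible there.

Conflict for F: F → ( and F → ( S a
  Overlap: { '(' }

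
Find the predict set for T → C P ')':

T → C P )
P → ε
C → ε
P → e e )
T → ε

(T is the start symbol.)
{ ')', 'e' }

PREDICT(T → C P ')') = (FIRST(RHS) \ {ε}) ∪ (FOLLOW(T) if ε ∈ FIRST(RHS), i.e. RHS ⇒* ε)
FIRST(C) = { ε }
FIRST(P) = { 'e', ε }
FIRST(C P ')') = { ')', 'e' }
ε ∉ FIRST(C P ')'), so FOLLOW(T) is not added.
PREDICT(T → C P ')') = { ')', 'e' }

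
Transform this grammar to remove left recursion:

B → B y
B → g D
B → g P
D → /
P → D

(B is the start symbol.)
B → g D B'
B → g P B'
B' → y B'
B' → ε
D → /
P → D

B is directly left-recursive. The standard transformation for
  A → A α₁ | ... | A α_m | β₁ | ... | β_n
is
  A  → β₁ A' | ... | β_n A'
  A' → α₁ A' | ... | α_m A' | ε

B → g D becomes B → g D B'
B → g P becomes B → g P B'
B → B y becomes B' → y B'
Add B' → ε

Productions for other non-terminals are unchanged:
  D → /
  P → D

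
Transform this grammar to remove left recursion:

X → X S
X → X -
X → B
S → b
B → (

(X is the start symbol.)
X is directly left-recursive. The standard transformation for
  A → A α₁ | ... | A α_m | β₁ | ... | β_n
is
  A  → β₁ A' | ... | β_n A'
  A' → α₁ A' | ... | α_m A' | ε

X → B becomes X → B X'
X → X S becomes X' → S X'
X → X - becomes X' → - X'
Add X' → ε

Productions for other non-terminals are unchanged:
  S → b
  B → (

Resulting grammar:
X → B X'
X' → S X'
X' → - X'
X' → ε
S → b
B → (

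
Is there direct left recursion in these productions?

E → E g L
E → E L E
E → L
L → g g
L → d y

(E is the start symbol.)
E → E g L: LEFT RECURSIVE (starts with E)
E → E L E: LEFT RECURSIVE (starts with E)
E → L: starts with L
L → g g: starts with g
L → d y: starts with d

The grammar has direct left recursion on: E.

Answer: Yes, E is left-recursive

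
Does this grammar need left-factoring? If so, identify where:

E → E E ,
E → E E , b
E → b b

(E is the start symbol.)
Left-factoring is needed when two productions for the same non-terminal
share a common prefix on the right-hand side.

Productions for E:
  E → E E ,
  E → E E , b
  E → b b

Found common prefix 'E E ,' in productions for E

Answer: Yes, E has productions with common prefix 'E E ,'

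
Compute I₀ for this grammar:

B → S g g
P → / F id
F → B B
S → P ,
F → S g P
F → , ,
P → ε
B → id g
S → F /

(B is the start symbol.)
First, augment the grammar with B' → B
I₀ = CLOSURE({ [B' → . B] }):
  [B' → . B] has the dot before B: add [B → . S g g], [B → . id g]
  [B → . S g g] has the dot before S: add [S → . P ,], [S → . F /]
  [S → . P ,] has the dot before P: add [P → . / F id], [P → .]
  [S → . F /] has the dot before F: add [F → . B B], [F → . S g P], [F → . , ,]
No further items can be added.

I₀ = { [B → . S g g], [B → . id g], [B' → . B], [F → . , ,], [F → . B B], [F → . S g P], [P → . / F id], [P → .], [S → . F /], [S → . P ,] }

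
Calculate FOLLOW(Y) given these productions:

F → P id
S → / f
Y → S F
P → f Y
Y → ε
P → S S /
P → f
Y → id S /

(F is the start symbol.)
To compute FOLLOW(Y), find every occurrence of Y on a right-hand side N → α Y β: add FIRST(β) \ {ε}, and if β is empty or nullable also add FOLLOW(N). Iterate to a fixed point.

In P → f Y: Y is at the end, add FOLLOW(P)

The FOLLOW sets referred to above (computed the same way, to a fixed point):
  FOLLOW(P) = { 'id' }

Taking the union: FOLLOW(Y) = { 'id' }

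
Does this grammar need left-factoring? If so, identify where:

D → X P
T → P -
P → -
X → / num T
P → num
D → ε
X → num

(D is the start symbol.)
No, left-factoring is not needed

Left-factoring is needed when two productions for the same non-terminal
share a common prefix on the right-hand side.

Productions for D:
  D → X P
  D → ε
Productions for P:
  P → -
  P → num
Productions for X:
  X → / num T
  X → num

No common prefixes found.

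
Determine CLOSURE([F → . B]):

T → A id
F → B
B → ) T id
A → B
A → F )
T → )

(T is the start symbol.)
{ [B → . ) T id], [F → . B] }

To compute CLOSURE, for each item [A → α.Bβ] where B is a non-terminal, add [B → .γ] for all productions B → γ; repeat for the newly added items until nothing changes.

Start with: [F → . B]
  [F → . B] has the dot before B: add [B → . ) T id]
No further items can be added.

CLOSURE = { [B → . ) T id], [F → . B] }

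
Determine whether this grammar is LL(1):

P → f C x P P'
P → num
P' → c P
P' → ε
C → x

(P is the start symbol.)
A grammar is LL(1) if for each non-terminal N with multiple productions, the predict sets of those productions are pairwise disjoint, where PREDICT(N → α) = (FIRST(α) \ {ε}) ∪ (FOLLOW(N) if α ⇒* ε).

Relevant sets:
  FOLLOW(P') = { $, 'c' }

For P:
  PREDICT(P → f C x P P') = { 'f' }
  PREDICT(P → num) = { 'num' }
For P':
  PREDICT(P' → c P) = { 'c' }
  PREDICT(P' → ε) = { $, 'c' }
C has a single production, so nothing to check there.

Conflict found: Predict set conflict for P': { 'c' }
The grammar is NOT LL(1).

Answer: No. Predict set conflict for P': { 'c' }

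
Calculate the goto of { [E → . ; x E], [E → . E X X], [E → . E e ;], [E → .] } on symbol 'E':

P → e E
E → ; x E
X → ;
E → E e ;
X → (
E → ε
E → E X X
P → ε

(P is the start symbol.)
GOTO(I, 'E') = CLOSURE({ [A → αX.β] : [A → α.Xβ] ∈ I, X = 'E' })

Items with dot before 'E', with the dot advanced:
  [E → . E X X] → [E → E . X X]
  [E → . E e ;] → [E → E . e ;]
Closure of the advanced items:
  [E → E . X X] has the dot before X: add [X → . ;], [X → . (]

GOTO = { [E → E . X X], [E → E . e ;], [X → . (], [X → . ;] }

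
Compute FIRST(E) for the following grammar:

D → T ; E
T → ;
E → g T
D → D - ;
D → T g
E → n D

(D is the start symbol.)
To compute FIRST(E), examine every production with E on the left-hand side, reading each right-hand side left to right until a non-nullable symbol is reached.

From E → g T:
  - g is a terminal: add 'g' and stop
From E → n D:
  - n is a terminal: add 'n' and stop

Collecting: FIRST(E) = { 'g', 'n' }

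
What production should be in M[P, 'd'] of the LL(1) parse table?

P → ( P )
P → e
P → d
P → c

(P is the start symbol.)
To find M[P, 'd'], we find productions for P where 'd' is in the predict set (PREDICT(N → α) = (FIRST(α) \ {ε}) ∪ (FOLLOW(N) if α ⇒* ε)).

P → ( P ): PREDICT = { '(' }
P → e: PREDICT = { 'e' }
P → d: PREDICT = { 'd' }
  'd' is in predict set, so this production goes in M[P, 'd']
P → c: PREDICT = { 'c' }

M[P, 'd'] = P → d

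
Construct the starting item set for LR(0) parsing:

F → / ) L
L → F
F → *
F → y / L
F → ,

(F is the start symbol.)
First, augment the grammar with F' → F
I₀ = CLOSURE({ [F' → . F] }):
  [F' → . F] has the dot before F: add [F → . / ) L], [F → . *], [F → . y / L], [F → . ,]
No further items can be added.

I₀ = { [F → . *], [F → . ,], [F → . / ) L], [F → . y / L], [F' → . F] }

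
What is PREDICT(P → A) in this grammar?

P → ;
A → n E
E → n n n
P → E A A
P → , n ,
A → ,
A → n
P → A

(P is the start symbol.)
PREDICT(P → A) = (FIRST(RHS) \ {ε}) ∪ (FOLLOW(P) if ε ∈ FIRST(RHS), i.e. RHS ⇒* ε)
FIRST(A) = { ',', 'n' }
FIRST(A) = { ',', 'n' }
ε ∉ FIRST(A), so FOLLOW(P) is not added.
PREDICT(P → A) = { ',', 'n' }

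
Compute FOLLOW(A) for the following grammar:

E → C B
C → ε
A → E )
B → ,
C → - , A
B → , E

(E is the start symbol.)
To compute FOLLOW(A), find every occurrence of A on a right-hand side N → α A β: add FIRST(β) \ {ε}, and if β is empty or nullable also add FOLLOW(N). Iterate to a fixed point.

In C → - , A: A is at the end, add FOLLOW(C)

The FOLLOW sets referred to above (computed the same way, to a fixed point):
  FOLLOW(C) = { ',' }

Taking the union: FOLLOW(A) = { ',' }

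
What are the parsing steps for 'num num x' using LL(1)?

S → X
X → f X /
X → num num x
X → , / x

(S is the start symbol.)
LL(1) parsing maintains a stack (initially the start symbol over $) and the input. At each step: if the stack top is a terminal, match it against the current input token; if it is a non-terminal N, replace it with the RHS of M[N, lookahead] (the unique production whose predict set contains the lookahead).

Stack is shown with the top on the left.

Stack        Input        Action
--------------------------------
S $          num num x $  output S → X
X $          num num x $  output X → num num x
num num x $  num num x $  match 'num'
num x $      num x $      match 'num'
x $          x $          match 'x'
$            $            accept

The string is accepted.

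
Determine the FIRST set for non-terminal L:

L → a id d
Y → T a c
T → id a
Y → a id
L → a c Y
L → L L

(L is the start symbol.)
{ 'a' }

From L → a id d:
  - a is a terminal: add 'a' and stop
From L → a c Y:
  - a is a terminal: add 'a' and stop
From L → L L:
  - L is the symbol being defined: contributes nothing new
    L is not nullable, so stop

Collecting: FIRST(L) = { 'a' }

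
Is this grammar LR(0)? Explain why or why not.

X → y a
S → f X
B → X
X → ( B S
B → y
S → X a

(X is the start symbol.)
No. Shift-reduce conflict between [B → y .] and [X → y . a]

Augment with X' → X and build the canonical LR(0) collection (I0 = CLOSURE({[X' → . X]}), then GOTO on every symbol after a dot until no new states appear). It has 13 states:
  I0: { [X → . ( B S], [X → . y a], [X' → . X] }  — shift
  I1: { [B → . X], [B → . y], [X → ( . B S], [X → . ( B S], [X → . y a] }  — shift
  I2: { [X' → X .] }  — accept
  I3: { [X → y . a] }  — shift
  I4: { [X → y a .] }  — reduce
  I5: { [S → . X a], [S → . f X], [X → ( B . S], [X → . ( B S], [X → . y a] }  — shift
  I6: { [B → X .] }  — reduce
  I7: { [B → y .], [X → y . a] }  — shift, reduce
  I8: { [X → ( B S .] }  — reduce
  I9: { [S → X . a] }  — shift
  I10: { [S → f . X], [X → . ( B S], [X → . y a] }  — shift
  I11: { [S → f X .] }  — reduce
  I12: { [S → X a .] }  — reduce

Conflict in state I7:
  Shift-reduce conflict between [B → y .] and [X → y . a]
So the grammar is NOT LR(0).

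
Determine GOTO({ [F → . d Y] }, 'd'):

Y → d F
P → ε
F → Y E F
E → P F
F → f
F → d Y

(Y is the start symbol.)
GOTO(I, 'd') = CLOSURE({ [A → αX.β] : [A → α.Xβ] ∈ I, X = 'd' })

Items with dot before 'd', with the dot advanced:
  [F → . d Y] → [F → d . Y]
Closure of the advanced items:
  [F → d . Y] has the dot before Y: add [Y → . d F]

GOTO = { [F → d . Y], [Y → . d F] }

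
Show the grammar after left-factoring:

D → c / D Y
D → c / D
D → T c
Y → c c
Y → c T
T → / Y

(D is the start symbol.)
Left-factoring transforms A → αβ₁ | αβ₂ into A → αA' and A' → β₁ | β₂
(α is the longest common prefix among the alternatives). Repeat until
no nonterminal has two alternatives with a common prefix.

Round 1: D has alternatives sharing prefix 'c / D'. Introduce D': D → c / D D'
  Add: D' → Y
  Add: D' → ε

Round 2: Y has alternatives sharing prefix 'c'. Introduce Y': Y → c Y'
  Add: Y' → c
  Add: Y' → T

No remaining common prefixes — done.

Resulting grammar:
D → c / D D'
D' → Y
D' → ε
D → T c
Y → c Y'
Y' → c
Y' → T
T → / Y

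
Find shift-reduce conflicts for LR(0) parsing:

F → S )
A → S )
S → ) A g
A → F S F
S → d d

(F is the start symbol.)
Augment with F' → F and build the canonical LR(0) collection (I0 = CLOSURE({[F' → . F]}), then GOTO on every symbol after a dot until no new states appear). It has 14 states:
  I0: { [F → . S )], [F' → . F], [S → . ) A g], [S → . d d] }  — shift
  I1: { [A → . F S F], [A → . S )], [F → . S )], [S → ) . A g], [S → . ) A g], [S → . d d] }  — shift
  I2: { [F' → F .] }  — accept
  I3: { [F → S . )] }  — shift
  I4: { [S → d . d] }  — shift
  I5: { [S → d d .] }  — reduce
  I6: { [F → S ) .] }  — reduce
  I7: { [S → ) A . g] }  — shift
  I8: { [A → F . S F], [S → . ) A g], [S → . d d] }  — shift
  I9: { [A → S . )], [F → S . )] }  — shift
  I10: { [A → S ) .], [F → S ) .] }  — 2 reduces
  I11: { [A → F S . F], [F → . S )], [S → . ) A g], [S → . d d] }  — shift
  I12: { [A → F S F .] }  — reduce
  I13: { [S → ) A g .] }  — reduce

No state contains both a complete item and a shift item.

Answer: No shift-reduce conflicts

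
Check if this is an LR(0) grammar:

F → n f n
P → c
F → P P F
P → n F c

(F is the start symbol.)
Yes, the grammar is LR(0)

A grammar is LR(0) if no state in the canonical LR(0) collection has:
  - both a shift item (dot before a terminal) and a complete item (shift-reduce conflict), or
  - two or more complete items (reduce-reduce conflict; the accept item [F' → F .] counts as a complete item here).

Augment with F' → F and build the canonical LR(0) collection (I0 = CLOSURE({[F' → . F]}), then GOTO on every symbol after a dot until no new states appear). It has 12 states:
  I0: { [F → . P P F], [F → . n f n], [F' → . F], [P → . c], [P → . n F c] }  — shift
  I1: { [F' → F .] }  — accept
  I2: { [F → P . P F], [P → . c], [P → . n F c] }  — shift
  I3: { [P → c .] }  — reduce
  I4: { [F → . P P F], [F → . n f n], [F → n . f n], [P → . c], [P → . n F c], [P → n . F c] }  — shift
  I5: { [P → n F . c] }  — shift
  I6: { [F → n f . n] }  — shift
  I7: { [F → n f n .] }  — reduce
  I8: { [P → n F c .] }  — reduce
  I9: { [F → . P P F], [F → . n f n], [F → P P . F], [P → . c], [P → . n F c] }  — shift
  I10: { [F → . P P F], [F → . n f n], [P → . c], [P → . n F c], [P → n . F c] }  — shift
  I11: { [F → P P F .] }  — reduce

Every state is either a pure shift/goto state or contains exactly one complete item and nothing to shift — no conflicts. The grammar is LR(0).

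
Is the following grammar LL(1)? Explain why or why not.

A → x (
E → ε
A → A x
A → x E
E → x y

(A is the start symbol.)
Relevant sets:
  FIRST(A) = { 'x' }
  FOLLOW(E) = { $, 'x' }

For A:
  PREDICT(A → x '(') = { 'x' }
  PREDICT(A → A x) = { 'x' }
  PREDICT(A → x E) = { 'x' }
For E:
  PREDICT(E → ε) = { $, 'x' }
  PREDICT(E → x y) = { 'x' }

Conflict found: Predict set conflict for A: { 'x' }
The grammar is NOT LL(1).

Answer: No. Predict set conflict for A: { 'x' }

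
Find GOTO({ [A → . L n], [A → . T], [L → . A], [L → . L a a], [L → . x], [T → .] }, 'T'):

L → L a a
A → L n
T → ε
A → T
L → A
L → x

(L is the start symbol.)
GOTO(I, 'T') = CLOSURE({ [A → αX.β] : [A → α.Xβ] ∈ I, X = 'T' })

Items with dot before 'T', with the dot advanced:
  [A → . T] → [A → T .]
Closure adds nothing (no advanced item has the dot before a non-terminal).

GOTO = { [A → T .] }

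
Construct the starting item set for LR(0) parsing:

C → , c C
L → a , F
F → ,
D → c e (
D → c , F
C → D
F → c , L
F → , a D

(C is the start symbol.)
First, augment the grammar with C' → C
I₀ = CLOSURE({ [C' → . C] }):
  [C' → . C] has the dot before C: add [C → . , c C], [C → . D]
  [C → . D] has the dot before D: add [D → . c e (], [D → . c , F]
No further items can be added.

I₀ = { [C → . , c C], [C → . D], [C' → . C], [D → . c , F], [D → . c e (] }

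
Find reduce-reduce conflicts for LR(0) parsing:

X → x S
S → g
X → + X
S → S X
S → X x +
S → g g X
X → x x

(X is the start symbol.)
A reduce-reduce conflict occurs when an LR(0) state has two complete items [A → α .] and [B → β .] — both call for a reduction, and with no lookahead the parser cannot choose between them.

Augment with X' → X and build the canonical LR(0) collection (I0 = CLOSURE({[X' → . X]}), then GOTO on every symbol after a dot until no new states appear). It has 14 states:
  I0: { [X → . + X], [X → . x S], [X → . x x], [X' → . X] }  — shift
  I1: { [X → + . X], [X → . + X], [X → . x S], [X → . x x] }  — shift
  I2: { [X' → X .] }  — accept
  I3: { [S → . S X], [S → . X x +], [S → . g g X], [S → . g], [X → . + X], [X → . x S], [X → . x x], [X → x . S], [X → x . x] }  — shift
  I4: { [S → S . X], [X → . + X], [X → . x S], [X → . x x], [X → x S .] }  — shift, reduce
  I5: { [S → X . x +] }  — shift
  I6: { [S → g . g X], [S → g .] }  — shift, reduce
  I7: { [S → . S X], [S → . X x +], [S → . g g X], [S → . g], [X → . + X], [X → . x S], [X → . x x], [X → x . S], [X → x . x], [X → x x .] }  — shift, reduce
  I8: { [S → g g . X], [X → . + X], [X → . x S], [X → . x x] }  — shift
  I9: { [S → g g X .] }  — reduce
  I10: { [S → X x . +] }  — shift
  I11: { [S → X x + .] }  — reduce
  I12: { [S → S X .] }  — reduce
  I13: { [X → + X .] }  — reduce

No state contains more than one complete item.

Answer: No reduce-reduce conflicts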